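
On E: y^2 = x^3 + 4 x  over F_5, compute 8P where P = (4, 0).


k = 8 = 1000_2 (binary, LSB first: 0001)
Double-and-add from P = (4, 0):
  bit 0 = 0: acc unchanged = O
  bit 1 = 0: acc unchanged = O
  bit 2 = 0: acc unchanged = O
  bit 3 = 1: acc = O + O = O

8P = O


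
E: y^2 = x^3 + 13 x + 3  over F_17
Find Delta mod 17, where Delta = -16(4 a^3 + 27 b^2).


4 a^3 + 27 b^2 = 4*13^3 + 27*3^2 = 8788 + 243 = 9031
Delta = -16 * (9031) = -144496
Delta mod 17 = 4

Delta = 4 (mod 17)


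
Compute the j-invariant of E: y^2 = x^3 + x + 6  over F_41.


Delta = -16(4 a^3 + 27 b^2) mod 41 = 5
-1728 * (4 a)^3 = -1728 * (4*1)^3 mod 41 = 26
j = 26 * 5^(-1) mod 41 = 38

j = 38 (mod 41)


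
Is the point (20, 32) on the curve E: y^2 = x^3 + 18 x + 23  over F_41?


Check whether y^2 = x^3 + 18 x + 23 (mod 41) for (x, y) = (20, 32).
LHS: y^2 = 32^2 mod 41 = 40
RHS: x^3 + 18 x + 23 = 20^3 + 18*20 + 23 mod 41 = 19
LHS != RHS

No, not on the curve


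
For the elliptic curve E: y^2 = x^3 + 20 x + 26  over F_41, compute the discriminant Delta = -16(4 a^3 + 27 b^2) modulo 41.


4 a^3 + 27 b^2 = 4*20^3 + 27*26^2 = 32000 + 18252 = 50252
Delta = -16 * (50252) = -804032
Delta mod 41 = 19

Delta = 19 (mod 41)


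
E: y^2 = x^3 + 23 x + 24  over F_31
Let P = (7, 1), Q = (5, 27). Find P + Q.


P != Q, so use the chord formula.
s = (y2 - y1) / (x2 - x1) = (26) / (29) mod 31 = 18
x3 = s^2 - x1 - x2 mod 31 = 18^2 - 7 - 5 = 2
y3 = s (x1 - x3) - y1 mod 31 = 18 * (7 - 2) - 1 = 27

P + Q = (2, 27)


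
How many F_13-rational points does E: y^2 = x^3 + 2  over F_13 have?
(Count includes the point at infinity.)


For each x in F_13, count y with y^2 = x^3 + 0 x + 2 mod 13:
  x = 1: RHS = 3, y in [4, 9]  -> 2 point(s)
  x = 2: RHS = 10, y in [6, 7]  -> 2 point(s)
  x = 3: RHS = 3, y in [4, 9]  -> 2 point(s)
  x = 4: RHS = 1, y in [1, 12]  -> 2 point(s)
  x = 5: RHS = 10, y in [6, 7]  -> 2 point(s)
  x = 6: RHS = 10, y in [6, 7]  -> 2 point(s)
  x = 9: RHS = 3, y in [4, 9]  -> 2 point(s)
  x = 10: RHS = 1, y in [1, 12]  -> 2 point(s)
  x = 12: RHS = 1, y in [1, 12]  -> 2 point(s)
Affine points: 18. Add the point at infinity: total = 19.

#E(F_13) = 19


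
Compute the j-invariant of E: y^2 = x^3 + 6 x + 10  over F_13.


Delta = -16(4 a^3 + 27 b^2) mod 13 = 7
-1728 * (4 a)^3 = -1728 * (4*6)^3 mod 13 = 5
j = 5 * 7^(-1) mod 13 = 10

j = 10 (mod 13)


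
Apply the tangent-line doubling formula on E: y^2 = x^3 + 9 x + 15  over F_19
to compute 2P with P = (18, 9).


Doubling: s = (3 x1^2 + a) / (2 y1)
s = (3*18^2 + 9) / (2*9) mod 19 = 7
x3 = s^2 - 2 x1 mod 19 = 7^2 - 2*18 = 13
y3 = s (x1 - x3) - y1 mod 19 = 7 * (18 - 13) - 9 = 7

2P = (13, 7)


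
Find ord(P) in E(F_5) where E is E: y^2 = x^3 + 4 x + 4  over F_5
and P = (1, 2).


Compute successive multiples of P until we hit O:
  1P = (1, 2)
  2P = (2, 0)
  3P = (1, 3)
  4P = O

ord(P) = 4


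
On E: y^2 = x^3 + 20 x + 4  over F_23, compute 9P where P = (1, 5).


k = 9 = 1001_2 (binary, LSB first: 1001)
Double-and-add from P = (1, 5):
  bit 0 = 1: acc = O + (1, 5) = (1, 5)
  bit 1 = 0: acc unchanged = (1, 5)
  bit 2 = 0: acc unchanged = (1, 5)
  bit 3 = 1: acc = (1, 5) + (21, 5) = (1, 18)

9P = (1, 18)


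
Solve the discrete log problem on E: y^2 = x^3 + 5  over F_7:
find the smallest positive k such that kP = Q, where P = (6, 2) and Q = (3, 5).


Enumerate multiples of P until we hit Q = (3, 5):
  1P = (6, 2)
  2P = (3, 2)
  3P = (5, 5)
  4P = (5, 2)
  5P = (3, 5)
Match found at i = 5.

k = 5


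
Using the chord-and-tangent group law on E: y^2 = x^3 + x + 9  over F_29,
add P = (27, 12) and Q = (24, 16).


P != Q, so use the chord formula.
s = (y2 - y1) / (x2 - x1) = (4) / (26) mod 29 = 18
x3 = s^2 - x1 - x2 mod 29 = 18^2 - 27 - 24 = 12
y3 = s (x1 - x3) - y1 mod 29 = 18 * (27 - 12) - 12 = 26

P + Q = (12, 26)


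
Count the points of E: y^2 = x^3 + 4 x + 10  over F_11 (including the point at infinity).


For each x in F_11, count y with y^2 = x^3 + 4 x + 10 mod 11:
  x = 1: RHS = 4, y in [2, 9]  -> 2 point(s)
  x = 2: RHS = 4, y in [2, 9]  -> 2 point(s)
  x = 3: RHS = 5, y in [4, 7]  -> 2 point(s)
  x = 5: RHS = 1, y in [1, 10]  -> 2 point(s)
  x = 8: RHS = 4, y in [2, 9]  -> 2 point(s)
  x = 9: RHS = 5, y in [4, 7]  -> 2 point(s)
  x = 10: RHS = 5, y in [4, 7]  -> 2 point(s)
Affine points: 14. Add the point at infinity: total = 15.

#E(F_11) = 15


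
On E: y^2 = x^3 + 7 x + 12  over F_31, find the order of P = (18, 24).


Compute successive multiples of P until we hit O:
  1P = (18, 24)
  2P = (15, 12)
  3P = (14, 23)
  4P = (1, 19)
  5P = (30, 29)
  6P = (23, 23)
  7P = (26, 21)
  8P = (7, 30)
  ... (continuing to 25P)
  25P = O

ord(P) = 25


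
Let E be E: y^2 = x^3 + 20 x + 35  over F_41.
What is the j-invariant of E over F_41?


Delta = -16(4 a^3 + 27 b^2) mod 41 = 36
-1728 * (4 a)^3 = -1728 * (4*20)^3 mod 41 = 7
j = 7 * 36^(-1) mod 41 = 15

j = 15 (mod 41)


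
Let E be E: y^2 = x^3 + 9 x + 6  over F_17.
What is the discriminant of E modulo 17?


4 a^3 + 27 b^2 = 4*9^3 + 27*6^2 = 2916 + 972 = 3888
Delta = -16 * (3888) = -62208
Delta mod 17 = 12

Delta = 12 (mod 17)


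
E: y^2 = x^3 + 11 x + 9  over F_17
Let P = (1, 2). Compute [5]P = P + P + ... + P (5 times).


k = 5 = 101_2 (binary, LSB first: 101)
Double-and-add from P = (1, 2):
  bit 0 = 1: acc = O + (1, 2) = (1, 2)
  bit 1 = 0: acc unchanged = (1, 2)
  bit 2 = 1: acc = (1, 2) + (5, 11) = (15, 9)

5P = (15, 9)


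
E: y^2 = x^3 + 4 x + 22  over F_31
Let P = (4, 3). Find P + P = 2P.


Doubling: s = (3 x1^2 + a) / (2 y1)
s = (3*4^2 + 4) / (2*3) mod 31 = 19
x3 = s^2 - 2 x1 mod 31 = 19^2 - 2*4 = 12
y3 = s (x1 - x3) - y1 mod 31 = 19 * (4 - 12) - 3 = 0

2P = (12, 0)


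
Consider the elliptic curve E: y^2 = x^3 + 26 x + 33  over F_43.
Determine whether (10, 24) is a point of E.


Check whether y^2 = x^3 + 26 x + 33 (mod 43) for (x, y) = (10, 24).
LHS: y^2 = 24^2 mod 43 = 17
RHS: x^3 + 26 x + 33 = 10^3 + 26*10 + 33 mod 43 = 3
LHS != RHS

No, not on the curve


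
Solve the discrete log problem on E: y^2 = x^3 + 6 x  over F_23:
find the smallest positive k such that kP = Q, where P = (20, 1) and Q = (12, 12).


Enumerate multiples of P until we hit Q = (12, 12):
  1P = (20, 1)
  2P = (8, 13)
  3P = (19, 21)
  4P = (16, 11)
  5P = (22, 4)
  6P = (12, 11)
  7P = (17, 1)
  8P = (9, 22)
  9P = (10, 5)
  10P = (18, 12)
  11P = (21, 16)
  12P = (0, 0)
  13P = (21, 7)
  14P = (18, 11)
  15P = (10, 18)
  16P = (9, 1)
  17P = (17, 22)
  18P = (12, 12)
Match found at i = 18.

k = 18


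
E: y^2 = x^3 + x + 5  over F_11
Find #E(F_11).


For each x in F_11, count y with y^2 = x^3 + 1 x + 5 mod 11:
  x = 0: RHS = 5, y in [4, 7]  -> 2 point(s)
  x = 2: RHS = 4, y in [2, 9]  -> 2 point(s)
  x = 5: RHS = 3, y in [5, 6]  -> 2 point(s)
  x = 7: RHS = 3, y in [5, 6]  -> 2 point(s)
  x = 10: RHS = 3, y in [5, 6]  -> 2 point(s)
Affine points: 10. Add the point at infinity: total = 11.

#E(F_11) = 11


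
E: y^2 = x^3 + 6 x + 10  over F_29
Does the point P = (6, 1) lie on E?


Check whether y^2 = x^3 + 6 x + 10 (mod 29) for (x, y) = (6, 1).
LHS: y^2 = 1^2 mod 29 = 1
RHS: x^3 + 6 x + 10 = 6^3 + 6*6 + 10 mod 29 = 1
LHS = RHS

Yes, on the curve


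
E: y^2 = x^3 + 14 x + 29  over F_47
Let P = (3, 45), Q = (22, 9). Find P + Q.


P != Q, so use the chord formula.
s = (y2 - y1) / (x2 - x1) = (11) / (19) mod 47 = 8
x3 = s^2 - x1 - x2 mod 47 = 8^2 - 3 - 22 = 39
y3 = s (x1 - x3) - y1 mod 47 = 8 * (3 - 39) - 45 = 43

P + Q = (39, 43)


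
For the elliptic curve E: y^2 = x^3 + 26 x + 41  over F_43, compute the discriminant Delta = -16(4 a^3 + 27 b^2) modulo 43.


4 a^3 + 27 b^2 = 4*26^3 + 27*41^2 = 70304 + 45387 = 115691
Delta = -16 * (115691) = -1851056
Delta mod 43 = 8

Delta = 8 (mod 43)


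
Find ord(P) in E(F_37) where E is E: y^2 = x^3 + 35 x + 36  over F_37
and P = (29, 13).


Compute successive multiples of P until we hit O:
  1P = (29, 13)
  2P = (0, 31)
  3P = (20, 35)
  4P = (36, 0)
  5P = (20, 2)
  6P = (0, 6)
  7P = (29, 24)
  8P = O

ord(P) = 8


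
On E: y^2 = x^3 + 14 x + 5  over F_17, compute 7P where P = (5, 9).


k = 7 = 111_2 (binary, LSB first: 111)
Double-and-add from P = (5, 9):
  bit 0 = 1: acc = O + (5, 9) = (5, 9)
  bit 1 = 1: acc = (5, 9) + (6, 4) = (14, 2)
  bit 2 = 1: acc = (14, 2) + (7, 2) = (13, 15)

7P = (13, 15)


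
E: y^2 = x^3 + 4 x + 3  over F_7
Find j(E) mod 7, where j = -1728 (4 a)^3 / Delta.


Delta = -16(4 a^3 + 27 b^2) mod 7 = 3
-1728 * (4 a)^3 = -1728 * (4*4)^3 mod 7 = 1
j = 1 * 3^(-1) mod 7 = 5

j = 5 (mod 7)


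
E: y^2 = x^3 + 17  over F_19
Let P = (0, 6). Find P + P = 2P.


Doubling: s = (3 x1^2 + a) / (2 y1)
s = (3*0^2 + 0) / (2*6) mod 19 = 0
x3 = s^2 - 2 x1 mod 19 = 0^2 - 2*0 = 0
y3 = s (x1 - x3) - y1 mod 19 = 0 * (0 - 0) - 6 = 13

2P = (0, 13)


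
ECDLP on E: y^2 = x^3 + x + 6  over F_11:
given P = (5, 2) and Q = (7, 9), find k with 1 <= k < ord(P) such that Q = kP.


Enumerate multiples of P until we hit Q = (7, 9):
  1P = (5, 2)
  2P = (10, 2)
  3P = (7, 9)
Match found at i = 3.

k = 3


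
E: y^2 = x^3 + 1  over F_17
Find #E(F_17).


For each x in F_17, count y with y^2 = x^3 + 0 x + 1 mod 17:
  x = 0: RHS = 1, y in [1, 16]  -> 2 point(s)
  x = 1: RHS = 2, y in [6, 11]  -> 2 point(s)
  x = 2: RHS = 9, y in [3, 14]  -> 2 point(s)
  x = 6: RHS = 13, y in [8, 9]  -> 2 point(s)
  x = 7: RHS = 4, y in [2, 15]  -> 2 point(s)
  x = 9: RHS = 16, y in [4, 13]  -> 2 point(s)
  x = 10: RHS = 15, y in [7, 10]  -> 2 point(s)
  x = 14: RHS = 8, y in [5, 12]  -> 2 point(s)
  x = 16: RHS = 0, y in [0]  -> 1 point(s)
Affine points: 17. Add the point at infinity: total = 18.

#E(F_17) = 18


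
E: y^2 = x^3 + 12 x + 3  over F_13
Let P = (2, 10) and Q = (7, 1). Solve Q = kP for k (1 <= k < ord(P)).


Enumerate multiples of P until we hit Q = (7, 1):
  1P = (2, 10)
  2P = (12, 4)
  3P = (3, 1)
  4P = (11, 6)
  5P = (1, 4)
  6P = (7, 12)
  7P = (0, 9)
  8P = (8, 0)
  9P = (0, 4)
  10P = (7, 1)
Match found at i = 10.

k = 10


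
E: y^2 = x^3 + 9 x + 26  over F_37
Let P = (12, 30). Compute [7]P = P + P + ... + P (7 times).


k = 7 = 111_2 (binary, LSB first: 111)
Double-and-add from P = (12, 30):
  bit 0 = 1: acc = O + (12, 30) = (12, 30)
  bit 1 = 1: acc = (12, 30) + (34, 34) = (21, 2)
  bit 2 = 1: acc = (21, 2) + (5, 14) = (0, 10)

7P = (0, 10)


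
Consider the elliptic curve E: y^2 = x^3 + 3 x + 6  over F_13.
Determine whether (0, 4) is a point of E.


Check whether y^2 = x^3 + 3 x + 6 (mod 13) for (x, y) = (0, 4).
LHS: y^2 = 4^2 mod 13 = 3
RHS: x^3 + 3 x + 6 = 0^3 + 3*0 + 6 mod 13 = 6
LHS != RHS

No, not on the curve


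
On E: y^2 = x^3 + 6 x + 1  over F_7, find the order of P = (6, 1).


Compute successive multiples of P until we hit O:
  1P = (6, 1)
  2P = (3, 2)
  3P = (2, 0)
  4P = (3, 5)
  5P = (6, 6)
  6P = O

ord(P) = 6


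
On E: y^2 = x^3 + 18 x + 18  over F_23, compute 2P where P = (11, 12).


Doubling: s = (3 x1^2 + a) / (2 y1)
s = (3*11^2 + 18) / (2*12) mod 23 = 13
x3 = s^2 - 2 x1 mod 23 = 13^2 - 2*11 = 9
y3 = s (x1 - x3) - y1 mod 23 = 13 * (11 - 9) - 12 = 14

2P = (9, 14)


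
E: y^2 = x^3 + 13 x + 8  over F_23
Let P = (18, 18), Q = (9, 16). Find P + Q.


P != Q, so use the chord formula.
s = (y2 - y1) / (x2 - x1) = (21) / (14) mod 23 = 13
x3 = s^2 - x1 - x2 mod 23 = 13^2 - 18 - 9 = 4
y3 = s (x1 - x3) - y1 mod 23 = 13 * (18 - 4) - 18 = 3

P + Q = (4, 3)


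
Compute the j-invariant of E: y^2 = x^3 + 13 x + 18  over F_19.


Delta = -16(4 a^3 + 27 b^2) mod 19 = 16
-1728 * (4 a)^3 = -1728 * (4*13)^3 mod 19 = 8
j = 8 * 16^(-1) mod 19 = 10

j = 10 (mod 19)


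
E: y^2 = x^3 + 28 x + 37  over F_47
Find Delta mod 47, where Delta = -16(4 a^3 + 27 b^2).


4 a^3 + 27 b^2 = 4*28^3 + 27*37^2 = 87808 + 36963 = 124771
Delta = -16 * (124771) = -1996336
Delta mod 47 = 36

Delta = 36 (mod 47)


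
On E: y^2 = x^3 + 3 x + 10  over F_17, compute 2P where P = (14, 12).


Doubling: s = (3 x1^2 + a) / (2 y1)
s = (3*14^2 + 3) / (2*12) mod 17 = 14
x3 = s^2 - 2 x1 mod 17 = 14^2 - 2*14 = 15
y3 = s (x1 - x3) - y1 mod 17 = 14 * (14 - 15) - 12 = 8

2P = (15, 8)


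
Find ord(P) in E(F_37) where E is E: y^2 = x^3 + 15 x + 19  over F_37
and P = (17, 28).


Compute successive multiples of P until we hit O:
  1P = (17, 28)
  2P = (36, 15)
  3P = (31, 3)
  4P = (29, 4)
  5P = (32, 2)
  6P = (16, 27)
  7P = (5, 21)
  8P = (12, 15)
  ... (continuing to 31P)
  31P = O

ord(P) = 31


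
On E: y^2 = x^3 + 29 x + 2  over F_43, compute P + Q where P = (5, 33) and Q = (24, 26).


P != Q, so use the chord formula.
s = (y2 - y1) / (x2 - x1) = (36) / (19) mod 43 = 20
x3 = s^2 - x1 - x2 mod 43 = 20^2 - 5 - 24 = 27
y3 = s (x1 - x3) - y1 mod 43 = 20 * (5 - 27) - 33 = 0

P + Q = (27, 0)


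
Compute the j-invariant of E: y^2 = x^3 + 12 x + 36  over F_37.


Delta = -16(4 a^3 + 27 b^2) mod 37 = 13
-1728 * (4 a)^3 = -1728 * (4*12)^3 mod 37 = 26
j = 26 * 13^(-1) mod 37 = 2

j = 2 (mod 37)


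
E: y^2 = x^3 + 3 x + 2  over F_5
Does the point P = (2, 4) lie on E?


Check whether y^2 = x^3 + 3 x + 2 (mod 5) for (x, y) = (2, 4).
LHS: y^2 = 4^2 mod 5 = 1
RHS: x^3 + 3 x + 2 = 2^3 + 3*2 + 2 mod 5 = 1
LHS = RHS

Yes, on the curve


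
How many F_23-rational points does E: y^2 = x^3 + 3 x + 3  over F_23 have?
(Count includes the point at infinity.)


For each x in F_23, count y with y^2 = x^3 + 3 x + 3 mod 23:
  x = 0: RHS = 3, y in [7, 16]  -> 2 point(s)
  x = 3: RHS = 16, y in [4, 19]  -> 2 point(s)
  x = 9: RHS = 0, y in [0]  -> 1 point(s)
  x = 13: RHS = 8, y in [10, 13]  -> 2 point(s)
  x = 14: RHS = 6, y in [11, 12]  -> 2 point(s)
  x = 18: RHS = 1, y in [1, 22]  -> 2 point(s)
  x = 20: RHS = 13, y in [6, 17]  -> 2 point(s)
  x = 21: RHS = 12, y in [9, 14]  -> 2 point(s)
Affine points: 15. Add the point at infinity: total = 16.

#E(F_23) = 16


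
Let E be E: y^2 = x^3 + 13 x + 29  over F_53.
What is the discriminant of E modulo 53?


4 a^3 + 27 b^2 = 4*13^3 + 27*29^2 = 8788 + 22707 = 31495
Delta = -16 * (31495) = -503920
Delta mod 53 = 4

Delta = 4 (mod 53)


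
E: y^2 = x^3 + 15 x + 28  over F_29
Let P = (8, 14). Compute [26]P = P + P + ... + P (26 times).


k = 26 = 11010_2 (binary, LSB first: 01011)
Double-and-add from P = (8, 14):
  bit 0 = 0: acc unchanged = O
  bit 1 = 1: acc = O + (0, 12) = (0, 12)
  bit 2 = 0: acc unchanged = (0, 12)
  bit 3 = 1: acc = (0, 12) + (20, 18) = (3, 19)
  bit 4 = 1: acc = (3, 19) + (17, 18) = (13, 19)

26P = (13, 19)


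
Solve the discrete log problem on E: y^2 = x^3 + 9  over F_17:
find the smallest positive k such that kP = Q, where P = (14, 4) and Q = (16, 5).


Enumerate multiples of P until we hit Q = (16, 5):
  1P = (14, 4)
  2P = (15, 16)
  3P = (13, 8)
  4P = (6, 15)
  5P = (5, 7)
  6P = (0, 14)
  7P = (16, 12)
  8P = (3, 6)
  9P = (2, 0)
  10P = (3, 11)
  11P = (16, 5)
Match found at i = 11.

k = 11


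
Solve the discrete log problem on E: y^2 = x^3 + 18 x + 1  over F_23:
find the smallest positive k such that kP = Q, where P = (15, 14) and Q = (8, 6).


Enumerate multiples of P until we hit Q = (8, 6):
  1P = (15, 14)
  2P = (9, 8)
  3P = (0, 1)
  4P = (11, 14)
  5P = (20, 9)
  6P = (12, 6)
  7P = (21, 16)
  8P = (5, 20)
  9P = (19, 16)
  10P = (18, 19)
  11P = (3, 6)
  12P = (8, 6)
Match found at i = 12.

k = 12


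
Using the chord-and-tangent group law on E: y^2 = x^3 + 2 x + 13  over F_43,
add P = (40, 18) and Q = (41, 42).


P != Q, so use the chord formula.
s = (y2 - y1) / (x2 - x1) = (24) / (1) mod 43 = 24
x3 = s^2 - x1 - x2 mod 43 = 24^2 - 40 - 41 = 22
y3 = s (x1 - x3) - y1 mod 43 = 24 * (40 - 22) - 18 = 27

P + Q = (22, 27)


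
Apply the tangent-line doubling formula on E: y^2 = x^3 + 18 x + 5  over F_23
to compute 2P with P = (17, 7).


Doubling: s = (3 x1^2 + a) / (2 y1)
s = (3*17^2 + 18) / (2*7) mod 23 = 9
x3 = s^2 - 2 x1 mod 23 = 9^2 - 2*17 = 1
y3 = s (x1 - x3) - y1 mod 23 = 9 * (17 - 1) - 7 = 22

2P = (1, 22)


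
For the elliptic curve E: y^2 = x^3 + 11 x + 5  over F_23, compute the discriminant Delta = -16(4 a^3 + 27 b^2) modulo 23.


4 a^3 + 27 b^2 = 4*11^3 + 27*5^2 = 5324 + 675 = 5999
Delta = -16 * (5999) = -95984
Delta mod 23 = 18

Delta = 18 (mod 23)


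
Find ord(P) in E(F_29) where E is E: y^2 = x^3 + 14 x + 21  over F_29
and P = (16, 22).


Compute successive multiples of P until we hit O:
  1P = (16, 22)
  2P = (1, 6)
  3P = (21, 21)
  4P = (28, 21)
  5P = (13, 14)
  6P = (20, 6)
  7P = (9, 8)
  8P = (8, 23)
  ... (continuing to 26P)
  26P = O

ord(P) = 26


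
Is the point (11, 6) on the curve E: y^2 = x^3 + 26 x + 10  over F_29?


Check whether y^2 = x^3 + 26 x + 10 (mod 29) for (x, y) = (11, 6).
LHS: y^2 = 6^2 mod 29 = 7
RHS: x^3 + 26 x + 10 = 11^3 + 26*11 + 10 mod 29 = 3
LHS != RHS

No, not on the curve


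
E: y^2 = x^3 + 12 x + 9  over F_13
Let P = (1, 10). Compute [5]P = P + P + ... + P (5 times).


k = 5 = 101_2 (binary, LSB first: 101)
Double-and-add from P = (1, 10):
  bit 0 = 1: acc = O + (1, 10) = (1, 10)
  bit 1 = 0: acc unchanged = (1, 10)
  bit 2 = 1: acc = (1, 10) + (1, 10) = (1, 3)

5P = (1, 3)


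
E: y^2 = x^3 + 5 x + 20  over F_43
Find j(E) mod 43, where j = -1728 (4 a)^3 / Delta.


Delta = -16(4 a^3 + 27 b^2) mod 43 = 15
-1728 * (4 a)^3 = -1728 * (4*5)^3 mod 43 = 27
j = 27 * 15^(-1) mod 43 = 19

j = 19 (mod 43)


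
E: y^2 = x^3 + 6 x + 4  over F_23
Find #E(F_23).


For each x in F_23, count y with y^2 = x^3 + 6 x + 4 mod 23:
  x = 0: RHS = 4, y in [2, 21]  -> 2 point(s)
  x = 2: RHS = 1, y in [1, 22]  -> 2 point(s)
  x = 3: RHS = 3, y in [7, 16]  -> 2 point(s)
  x = 4: RHS = 0, y in [0]  -> 1 point(s)
  x = 6: RHS = 3, y in [7, 16]  -> 2 point(s)
  x = 8: RHS = 12, y in [9, 14]  -> 2 point(s)
  x = 10: RHS = 6, y in [11, 12]  -> 2 point(s)
  x = 13: RHS = 2, y in [5, 18]  -> 2 point(s)
  x = 14: RHS = 3, y in [7, 16]  -> 2 point(s)
  x = 19: RHS = 8, y in [10, 13]  -> 2 point(s)
Affine points: 19. Add the point at infinity: total = 20.

#E(F_23) = 20


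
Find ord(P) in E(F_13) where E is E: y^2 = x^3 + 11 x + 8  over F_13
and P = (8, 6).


Compute successive multiples of P until we hit O:
  1P = (8, 6)
  2P = (9, 2)
  3P = (12, 10)
  4P = (7, 8)
  5P = (2, 8)
  6P = (6, 2)
  7P = (3, 4)
  8P = (11, 11)
  ... (continuing to 20P)
  20P = O

ord(P) = 20


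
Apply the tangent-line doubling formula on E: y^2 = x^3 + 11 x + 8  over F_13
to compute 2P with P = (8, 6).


Doubling: s = (3 x1^2 + a) / (2 y1)
s = (3*8^2 + 11) / (2*6) mod 13 = 5
x3 = s^2 - 2 x1 mod 13 = 5^2 - 2*8 = 9
y3 = s (x1 - x3) - y1 mod 13 = 5 * (8 - 9) - 6 = 2

2P = (9, 2)


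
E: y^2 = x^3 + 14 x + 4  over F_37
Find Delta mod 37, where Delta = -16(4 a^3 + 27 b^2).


4 a^3 + 27 b^2 = 4*14^3 + 27*4^2 = 10976 + 432 = 11408
Delta = -16 * (11408) = -182528
Delta mod 37 = 30

Delta = 30 (mod 37)


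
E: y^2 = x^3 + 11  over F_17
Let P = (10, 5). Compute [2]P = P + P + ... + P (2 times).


k = 2 = 10_2 (binary, LSB first: 01)
Double-and-add from P = (10, 5):
  bit 0 = 0: acc unchanged = O
  bit 1 = 1: acc = O + (13, 7) = (13, 7)

2P = (13, 7)


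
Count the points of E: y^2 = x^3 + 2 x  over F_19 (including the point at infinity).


For each x in F_19, count y with y^2 = x^3 + 2 x + 0 mod 19:
  x = 0: RHS = 0, y in [0]  -> 1 point(s)
  x = 6: RHS = 0, y in [0]  -> 1 point(s)
  x = 9: RHS = 6, y in [5, 14]  -> 2 point(s)
  x = 11: RHS = 4, y in [2, 17]  -> 2 point(s)
  x = 12: RHS = 4, y in [2, 17]  -> 2 point(s)
  x = 13: RHS = 0, y in [0]  -> 1 point(s)
  x = 14: RHS = 17, y in [6, 13]  -> 2 point(s)
  x = 15: RHS = 4, y in [2, 17]  -> 2 point(s)
  x = 16: RHS = 5, y in [9, 10]  -> 2 point(s)
  x = 17: RHS = 7, y in [8, 11]  -> 2 point(s)
  x = 18: RHS = 16, y in [4, 15]  -> 2 point(s)
Affine points: 19. Add the point at infinity: total = 20.

#E(F_19) = 20


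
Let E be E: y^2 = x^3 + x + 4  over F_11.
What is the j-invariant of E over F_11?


Delta = -16(4 a^3 + 27 b^2) mod 11 = 9
-1728 * (4 a)^3 = -1728 * (4*1)^3 mod 11 = 2
j = 2 * 9^(-1) mod 11 = 10

j = 10 (mod 11)


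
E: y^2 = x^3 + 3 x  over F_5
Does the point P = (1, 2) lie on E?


Check whether y^2 = x^3 + 3 x + 0 (mod 5) for (x, y) = (1, 2).
LHS: y^2 = 2^2 mod 5 = 4
RHS: x^3 + 3 x + 0 = 1^3 + 3*1 + 0 mod 5 = 4
LHS = RHS

Yes, on the curve


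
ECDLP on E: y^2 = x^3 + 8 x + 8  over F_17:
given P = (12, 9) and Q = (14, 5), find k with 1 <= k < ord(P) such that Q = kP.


Enumerate multiples of P until we hit Q = (14, 5):
  1P = (12, 9)
  2P = (14, 12)
  3P = (6, 0)
  4P = (14, 5)
Match found at i = 4.

k = 4


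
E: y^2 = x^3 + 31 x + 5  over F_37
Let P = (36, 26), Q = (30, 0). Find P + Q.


P != Q, so use the chord formula.
s = (y2 - y1) / (x2 - x1) = (11) / (31) mod 37 = 29
x3 = s^2 - x1 - x2 mod 37 = 29^2 - 36 - 30 = 35
y3 = s (x1 - x3) - y1 mod 37 = 29 * (36 - 35) - 26 = 3

P + Q = (35, 3)


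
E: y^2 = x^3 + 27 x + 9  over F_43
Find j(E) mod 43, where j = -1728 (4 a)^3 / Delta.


Delta = -16(4 a^3 + 27 b^2) mod 43 = 26
-1728 * (4 a)^3 = -1728 * (4*27)^3 mod 43 = 42
j = 42 * 26^(-1) mod 43 = 38

j = 38 (mod 43)


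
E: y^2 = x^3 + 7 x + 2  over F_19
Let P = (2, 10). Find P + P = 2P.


Doubling: s = (3 x1^2 + a) / (2 y1)
s = (3*2^2 + 7) / (2*10) mod 19 = 0
x3 = s^2 - 2 x1 mod 19 = 0^2 - 2*2 = 15
y3 = s (x1 - x3) - y1 mod 19 = 0 * (2 - 15) - 10 = 9

2P = (15, 9)


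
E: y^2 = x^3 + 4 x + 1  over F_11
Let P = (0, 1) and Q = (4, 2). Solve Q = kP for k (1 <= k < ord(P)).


Enumerate multiples of P until we hit Q = (4, 2):
  1P = (0, 1)
  2P = (4, 2)
Match found at i = 2.

k = 2


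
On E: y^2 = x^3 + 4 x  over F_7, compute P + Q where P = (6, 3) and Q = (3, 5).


P != Q, so use the chord formula.
s = (y2 - y1) / (x2 - x1) = (2) / (4) mod 7 = 4
x3 = s^2 - x1 - x2 mod 7 = 4^2 - 6 - 3 = 0
y3 = s (x1 - x3) - y1 mod 7 = 4 * (6 - 0) - 3 = 0

P + Q = (0, 0)


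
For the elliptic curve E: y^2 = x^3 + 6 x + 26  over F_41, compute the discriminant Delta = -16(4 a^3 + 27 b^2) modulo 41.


4 a^3 + 27 b^2 = 4*6^3 + 27*26^2 = 864 + 18252 = 19116
Delta = -16 * (19116) = -305856
Delta mod 41 = 4

Delta = 4 (mod 41)


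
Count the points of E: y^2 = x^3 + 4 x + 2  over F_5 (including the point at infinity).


For each x in F_5, count y with y^2 = x^3 + 4 x + 2 mod 5:
  x = 3: RHS = 1, y in [1, 4]  -> 2 point(s)
Affine points: 2. Add the point at infinity: total = 3.

#E(F_5) = 3


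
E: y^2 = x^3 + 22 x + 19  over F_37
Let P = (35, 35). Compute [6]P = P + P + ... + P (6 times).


k = 6 = 110_2 (binary, LSB first: 011)
Double-and-add from P = (35, 35):
  bit 0 = 0: acc unchanged = O
  bit 1 = 1: acc = O + (30, 15) = (30, 15)
  bit 2 = 1: acc = (30, 15) + (23, 1) = (25, 32)

6P = (25, 32)


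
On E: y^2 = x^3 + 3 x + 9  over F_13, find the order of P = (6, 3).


Compute successive multiples of P until we hit O:
  1P = (6, 3)
  2P = (2, 6)
  3P = (8, 5)
  4P = (0, 3)
  5P = (7, 10)
  6P = (10, 8)
  7P = (1, 0)
  8P = (10, 5)
  ... (continuing to 14P)
  14P = O

ord(P) = 14


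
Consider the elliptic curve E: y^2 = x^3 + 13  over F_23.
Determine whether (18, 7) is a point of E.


Check whether y^2 = x^3 + 0 x + 13 (mod 23) for (x, y) = (18, 7).
LHS: y^2 = 7^2 mod 23 = 3
RHS: x^3 + 0 x + 13 = 18^3 + 0*18 + 13 mod 23 = 3
LHS = RHS

Yes, on the curve


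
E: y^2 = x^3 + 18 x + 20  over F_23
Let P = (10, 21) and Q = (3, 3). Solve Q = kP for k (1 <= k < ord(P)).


Enumerate multiples of P until we hit Q = (3, 3):
  1P = (10, 21)
  2P = (4, 8)
  3P = (22, 22)
  4P = (18, 9)
  5P = (3, 3)
Match found at i = 5.

k = 5


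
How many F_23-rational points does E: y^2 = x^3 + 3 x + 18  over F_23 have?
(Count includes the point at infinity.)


For each x in F_23, count y with y^2 = x^3 + 3 x + 18 mod 23:
  x = 0: RHS = 18, y in [8, 15]  -> 2 point(s)
  x = 2: RHS = 9, y in [3, 20]  -> 2 point(s)
  x = 3: RHS = 8, y in [10, 13]  -> 2 point(s)
  x = 4: RHS = 2, y in [5, 18]  -> 2 point(s)
  x = 8: RHS = 2, y in [5, 18]  -> 2 point(s)
  x = 10: RHS = 13, y in [6, 17]  -> 2 point(s)
  x = 11: RHS = 2, y in [5, 18]  -> 2 point(s)
  x = 13: RHS = 0, y in [0]  -> 1 point(s)
  x = 18: RHS = 16, y in [4, 19]  -> 2 point(s)
  x = 21: RHS = 4, y in [2, 21]  -> 2 point(s)
Affine points: 19. Add the point at infinity: total = 20.

#E(F_23) = 20


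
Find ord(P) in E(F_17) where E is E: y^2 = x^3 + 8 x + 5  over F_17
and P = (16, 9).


Compute successive multiples of P until we hit O:
  1P = (16, 9)
  2P = (4, 4)
  3P = (15, 7)
  4P = (7, 9)
  5P = (11, 8)
  6P = (5, 0)
  7P = (11, 9)
  8P = (7, 8)
  ... (continuing to 12P)
  12P = O

ord(P) = 12


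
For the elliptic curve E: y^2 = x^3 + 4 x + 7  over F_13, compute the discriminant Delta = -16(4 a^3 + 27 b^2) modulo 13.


4 a^3 + 27 b^2 = 4*4^3 + 27*7^2 = 256 + 1323 = 1579
Delta = -16 * (1579) = -25264
Delta mod 13 = 8

Delta = 8 (mod 13)


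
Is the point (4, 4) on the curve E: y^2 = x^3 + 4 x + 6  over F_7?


Check whether y^2 = x^3 + 4 x + 6 (mod 7) for (x, y) = (4, 4).
LHS: y^2 = 4^2 mod 7 = 2
RHS: x^3 + 4 x + 6 = 4^3 + 4*4 + 6 mod 7 = 2
LHS = RHS

Yes, on the curve


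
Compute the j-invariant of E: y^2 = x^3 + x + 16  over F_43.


Delta = -16(4 a^3 + 27 b^2) mod 43 = 26
-1728 * (4 a)^3 = -1728 * (4*1)^3 mod 43 = 4
j = 4 * 26^(-1) mod 43 = 20

j = 20 (mod 43)


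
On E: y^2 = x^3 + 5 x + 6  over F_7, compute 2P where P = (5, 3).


Doubling: s = (3 x1^2 + a) / (2 y1)
s = (3*5^2 + 5) / (2*3) mod 7 = 4
x3 = s^2 - 2 x1 mod 7 = 4^2 - 2*5 = 6
y3 = s (x1 - x3) - y1 mod 7 = 4 * (5 - 6) - 3 = 0

2P = (6, 0)


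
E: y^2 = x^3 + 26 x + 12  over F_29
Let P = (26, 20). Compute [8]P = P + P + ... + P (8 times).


k = 8 = 1000_2 (binary, LSB first: 0001)
Double-and-add from P = (26, 20):
  bit 0 = 0: acc unchanged = O
  bit 1 = 0: acc unchanged = O
  bit 2 = 0: acc unchanged = O
  bit 3 = 1: acc = O + (11, 11) = (11, 11)

8P = (11, 11)


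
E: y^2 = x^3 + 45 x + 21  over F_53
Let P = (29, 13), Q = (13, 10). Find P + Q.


P != Q, so use the chord formula.
s = (y2 - y1) / (x2 - x1) = (50) / (37) mod 53 = 30
x3 = s^2 - x1 - x2 mod 53 = 30^2 - 29 - 13 = 10
y3 = s (x1 - x3) - y1 mod 53 = 30 * (29 - 10) - 13 = 27

P + Q = (10, 27)


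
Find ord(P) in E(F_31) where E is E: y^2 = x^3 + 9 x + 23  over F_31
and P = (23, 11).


Compute successive multiples of P until we hit O:
  1P = (23, 11)
  2P = (5, 21)
  3P = (19, 4)
  4P = (25, 1)
  5P = (8, 7)
  6P = (2, 7)
  7P = (26, 15)
  8P = (1, 8)
  ... (continuing to 40P)
  40P = O

ord(P) = 40


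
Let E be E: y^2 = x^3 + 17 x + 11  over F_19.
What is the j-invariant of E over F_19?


Delta = -16(4 a^3 + 27 b^2) mod 19 = 15
-1728 * (4 a)^3 = -1728 * (4*17)^3 mod 19 = 1
j = 1 * 15^(-1) mod 19 = 14

j = 14 (mod 19)


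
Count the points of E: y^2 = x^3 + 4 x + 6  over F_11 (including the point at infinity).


For each x in F_11, count y with y^2 = x^3 + 4 x + 6 mod 11:
  x = 1: RHS = 0, y in [0]  -> 1 point(s)
  x = 2: RHS = 0, y in [0]  -> 1 point(s)
  x = 3: RHS = 1, y in [1, 10]  -> 2 point(s)
  x = 4: RHS = 9, y in [3, 8]  -> 2 point(s)
  x = 6: RHS = 4, y in [2, 9]  -> 2 point(s)
  x = 7: RHS = 3, y in [5, 6]  -> 2 point(s)
  x = 8: RHS = 0, y in [0]  -> 1 point(s)
  x = 9: RHS = 1, y in [1, 10]  -> 2 point(s)
  x = 10: RHS = 1, y in [1, 10]  -> 2 point(s)
Affine points: 15. Add the point at infinity: total = 16.

#E(F_11) = 16


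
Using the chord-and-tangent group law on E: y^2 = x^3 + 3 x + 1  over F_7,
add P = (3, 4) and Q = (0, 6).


P != Q, so use the chord formula.
s = (y2 - y1) / (x2 - x1) = (2) / (4) mod 7 = 4
x3 = s^2 - x1 - x2 mod 7 = 4^2 - 3 - 0 = 6
y3 = s (x1 - x3) - y1 mod 7 = 4 * (3 - 6) - 4 = 5

P + Q = (6, 5)


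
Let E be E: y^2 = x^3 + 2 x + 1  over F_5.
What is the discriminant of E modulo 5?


4 a^3 + 27 b^2 = 4*2^3 + 27*1^2 = 32 + 27 = 59
Delta = -16 * (59) = -944
Delta mod 5 = 1

Delta = 1 (mod 5)


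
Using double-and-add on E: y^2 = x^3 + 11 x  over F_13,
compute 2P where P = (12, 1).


k = 2 = 10_2 (binary, LSB first: 01)
Double-and-add from P = (12, 1):
  bit 0 = 0: acc unchanged = O
  bit 1 = 1: acc = O + (12, 12) = (12, 12)

2P = (12, 12)


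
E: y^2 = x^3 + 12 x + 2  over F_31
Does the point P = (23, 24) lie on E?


Check whether y^2 = x^3 + 12 x + 2 (mod 31) for (x, y) = (23, 24).
LHS: y^2 = 24^2 mod 31 = 18
RHS: x^3 + 12 x + 2 = 23^3 + 12*23 + 2 mod 31 = 14
LHS != RHS

No, not on the curve


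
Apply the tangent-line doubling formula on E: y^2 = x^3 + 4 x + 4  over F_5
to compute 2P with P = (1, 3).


Doubling: s = (3 x1^2 + a) / (2 y1)
s = (3*1^2 + 4) / (2*3) mod 5 = 2
x3 = s^2 - 2 x1 mod 5 = 2^2 - 2*1 = 2
y3 = s (x1 - x3) - y1 mod 5 = 2 * (1 - 2) - 3 = 0

2P = (2, 0)


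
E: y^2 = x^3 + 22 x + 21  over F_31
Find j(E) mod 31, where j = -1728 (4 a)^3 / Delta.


Delta = -16(4 a^3 + 27 b^2) mod 31 = 15
-1728 * (4 a)^3 = -1728 * (4*22)^3 mod 31 = 23
j = 23 * 15^(-1) mod 31 = 16

j = 16 (mod 31)


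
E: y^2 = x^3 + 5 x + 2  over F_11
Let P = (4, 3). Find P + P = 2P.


Doubling: s = (3 x1^2 + a) / (2 y1)
s = (3*4^2 + 5) / (2*3) mod 11 = 7
x3 = s^2 - 2 x1 mod 11 = 7^2 - 2*4 = 8
y3 = s (x1 - x3) - y1 mod 11 = 7 * (4 - 8) - 3 = 2

2P = (8, 2)


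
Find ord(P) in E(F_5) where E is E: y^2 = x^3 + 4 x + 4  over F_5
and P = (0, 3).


Compute successive multiples of P until we hit O:
  1P = (0, 3)
  2P = (1, 3)
  3P = (4, 2)
  4P = (2, 0)
  5P = (4, 3)
  6P = (1, 2)
  7P = (0, 2)
  8P = O

ord(P) = 8


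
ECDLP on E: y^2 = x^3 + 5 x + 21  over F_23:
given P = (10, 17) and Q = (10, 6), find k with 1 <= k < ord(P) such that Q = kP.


Enumerate multiples of P until we hit Q = (10, 6):
  1P = (10, 17)
  2P = (9, 17)
  3P = (4, 6)
  4P = (13, 12)
  5P = (13, 11)
  6P = (4, 17)
  7P = (9, 6)
  8P = (10, 6)
Match found at i = 8.

k = 8


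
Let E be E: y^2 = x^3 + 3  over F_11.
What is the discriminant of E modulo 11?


4 a^3 + 27 b^2 = 4*0^3 + 27*3^2 = 0 + 243 = 243
Delta = -16 * (243) = -3888
Delta mod 11 = 6

Delta = 6 (mod 11)


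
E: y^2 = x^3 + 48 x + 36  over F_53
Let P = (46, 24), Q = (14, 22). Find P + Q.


P != Q, so use the chord formula.
s = (y2 - y1) / (x2 - x1) = (51) / (21) mod 53 = 10
x3 = s^2 - x1 - x2 mod 53 = 10^2 - 46 - 14 = 40
y3 = s (x1 - x3) - y1 mod 53 = 10 * (46 - 40) - 24 = 36

P + Q = (40, 36)


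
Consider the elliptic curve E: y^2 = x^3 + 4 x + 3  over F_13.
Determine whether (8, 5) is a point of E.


Check whether y^2 = x^3 + 4 x + 3 (mod 13) for (x, y) = (8, 5).
LHS: y^2 = 5^2 mod 13 = 12
RHS: x^3 + 4 x + 3 = 8^3 + 4*8 + 3 mod 13 = 1
LHS != RHS

No, not on the curve


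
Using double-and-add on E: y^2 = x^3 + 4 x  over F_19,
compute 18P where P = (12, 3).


k = 18 = 10010_2 (binary, LSB first: 01001)
Double-and-add from P = (12, 3):
  bit 0 = 0: acc unchanged = O
  bit 1 = 1: acc = O + (4, 2) = (4, 2)
  bit 2 = 0: acc unchanged = (4, 2)
  bit 3 = 0: acc unchanged = (4, 2)
  bit 4 = 1: acc = (4, 2) + (9, 10) = (4, 17)

18P = (4, 17)


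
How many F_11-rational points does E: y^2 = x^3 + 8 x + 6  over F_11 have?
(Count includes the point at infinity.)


For each x in F_11, count y with y^2 = x^3 + 8 x + 6 mod 11:
  x = 1: RHS = 4, y in [2, 9]  -> 2 point(s)
  x = 4: RHS = 3, y in [5, 6]  -> 2 point(s)
  x = 7: RHS = 9, y in [3, 8]  -> 2 point(s)
  x = 9: RHS = 4, y in [2, 9]  -> 2 point(s)
Affine points: 8. Add the point at infinity: total = 9.

#E(F_11) = 9


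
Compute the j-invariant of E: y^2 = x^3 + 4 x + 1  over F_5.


Delta = -16(4 a^3 + 27 b^2) mod 5 = 2
-1728 * (4 a)^3 = -1728 * (4*4)^3 mod 5 = 2
j = 2 * 2^(-1) mod 5 = 1

j = 1 (mod 5)


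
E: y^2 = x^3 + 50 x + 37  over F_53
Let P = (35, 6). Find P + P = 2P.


Doubling: s = (3 x1^2 + a) / (2 y1)
s = (3*35^2 + 50) / (2*6) mod 53 = 41
x3 = s^2 - 2 x1 mod 53 = 41^2 - 2*35 = 21
y3 = s (x1 - x3) - y1 mod 53 = 41 * (35 - 21) - 6 = 38

2P = (21, 38)


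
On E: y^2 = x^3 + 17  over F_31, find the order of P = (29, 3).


Compute successive multiples of P until we hit O:
  1P = (29, 3)
  2P = (8, 8)
  3P = (2, 26)
  4P = (4, 9)
  5P = (30, 27)
  6P = (21, 3)
  7P = (12, 28)
  8P = (6, 27)
  ... (continuing to 43P)
  43P = O

ord(P) = 43


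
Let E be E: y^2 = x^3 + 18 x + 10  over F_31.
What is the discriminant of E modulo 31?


4 a^3 + 27 b^2 = 4*18^3 + 27*10^2 = 23328 + 2700 = 26028
Delta = -16 * (26028) = -416448
Delta mod 31 = 6

Delta = 6 (mod 31)


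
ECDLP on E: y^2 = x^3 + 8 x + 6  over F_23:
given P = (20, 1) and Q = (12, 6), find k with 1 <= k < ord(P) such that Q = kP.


Enumerate multiples of P until we hit Q = (12, 6):
  1P = (20, 1)
  2P = (19, 5)
  3P = (0, 11)
  4P = (9, 5)
  5P = (12, 17)
  6P = (18, 18)
  7P = (17, 8)
  8P = (17, 15)
  9P = (18, 5)
  10P = (12, 6)
Match found at i = 10.

k = 10


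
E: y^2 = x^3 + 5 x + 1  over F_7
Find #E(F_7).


For each x in F_7, count y with y^2 = x^3 + 5 x + 1 mod 7:
  x = 0: RHS = 1, y in [1, 6]  -> 2 point(s)
  x = 1: RHS = 0, y in [0]  -> 1 point(s)
  x = 3: RHS = 1, y in [1, 6]  -> 2 point(s)
  x = 4: RHS = 1, y in [1, 6]  -> 2 point(s)
  x = 5: RHS = 4, y in [2, 5]  -> 2 point(s)
  x = 6: RHS = 2, y in [3, 4]  -> 2 point(s)
Affine points: 11. Add the point at infinity: total = 12.

#E(F_7) = 12


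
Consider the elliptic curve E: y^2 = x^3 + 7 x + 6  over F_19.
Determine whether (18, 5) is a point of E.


Check whether y^2 = x^3 + 7 x + 6 (mod 19) for (x, y) = (18, 5).
LHS: y^2 = 5^2 mod 19 = 6
RHS: x^3 + 7 x + 6 = 18^3 + 7*18 + 6 mod 19 = 17
LHS != RHS

No, not on the curve


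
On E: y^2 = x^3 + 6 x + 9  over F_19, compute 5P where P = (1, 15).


k = 5 = 101_2 (binary, LSB first: 101)
Double-and-add from P = (1, 15):
  bit 0 = 1: acc = O + (1, 15) = (1, 15)
  bit 1 = 0: acc unchanged = (1, 15)
  bit 2 = 1: acc = (1, 15) + (12, 17) = (12, 2)

5P = (12, 2)


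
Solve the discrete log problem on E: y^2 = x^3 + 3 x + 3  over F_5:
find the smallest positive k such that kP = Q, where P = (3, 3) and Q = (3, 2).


Enumerate multiples of P until we hit Q = (3, 2):
  1P = (3, 3)
  2P = (4, 2)
  3P = (4, 3)
  4P = (3, 2)
Match found at i = 4.

k = 4


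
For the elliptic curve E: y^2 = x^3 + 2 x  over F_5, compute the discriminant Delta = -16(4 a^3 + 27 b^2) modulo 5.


4 a^3 + 27 b^2 = 4*2^3 + 27*0^2 = 32 + 0 = 32
Delta = -16 * (32) = -512
Delta mod 5 = 3

Delta = 3 (mod 5)


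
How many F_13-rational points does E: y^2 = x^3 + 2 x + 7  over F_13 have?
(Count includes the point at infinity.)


For each x in F_13, count y with y^2 = x^3 + 2 x + 7 mod 13:
  x = 1: RHS = 10, y in [6, 7]  -> 2 point(s)
  x = 3: RHS = 1, y in [1, 12]  -> 2 point(s)
  x = 4: RHS = 1, y in [1, 12]  -> 2 point(s)
  x = 5: RHS = 12, y in [5, 8]  -> 2 point(s)
  x = 6: RHS = 1, y in [1, 12]  -> 2 point(s)
  x = 7: RHS = 0, y in [0]  -> 1 point(s)
  x = 9: RHS = 0, y in [0]  -> 1 point(s)
  x = 10: RHS = 0, y in [0]  -> 1 point(s)
  x = 12: RHS = 4, y in [2, 11]  -> 2 point(s)
Affine points: 15. Add the point at infinity: total = 16.

#E(F_13) = 16


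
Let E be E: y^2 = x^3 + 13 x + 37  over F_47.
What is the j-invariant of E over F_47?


Delta = -16(4 a^3 + 27 b^2) mod 47 = 9
-1728 * (4 a)^3 = -1728 * (4*13)^3 mod 47 = 12
j = 12 * 9^(-1) mod 47 = 17

j = 17 (mod 47)


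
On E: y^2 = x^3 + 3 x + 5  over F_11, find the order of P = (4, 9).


Compute successive multiples of P until we hit O:
  1P = (4, 9)
  2P = (4, 2)
  3P = O

ord(P) = 3


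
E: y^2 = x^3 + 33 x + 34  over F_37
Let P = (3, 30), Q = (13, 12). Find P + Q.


P != Q, so use the chord formula.
s = (y2 - y1) / (x2 - x1) = (19) / (10) mod 37 = 13
x3 = s^2 - x1 - x2 mod 37 = 13^2 - 3 - 13 = 5
y3 = s (x1 - x3) - y1 mod 37 = 13 * (3 - 5) - 30 = 18

P + Q = (5, 18)


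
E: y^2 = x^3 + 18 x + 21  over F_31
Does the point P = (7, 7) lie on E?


Check whether y^2 = x^3 + 18 x + 21 (mod 31) for (x, y) = (7, 7).
LHS: y^2 = 7^2 mod 31 = 18
RHS: x^3 + 18 x + 21 = 7^3 + 18*7 + 21 mod 31 = 25
LHS != RHS

No, not on the curve


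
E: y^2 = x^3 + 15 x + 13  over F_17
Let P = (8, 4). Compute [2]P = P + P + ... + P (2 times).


k = 2 = 10_2 (binary, LSB first: 01)
Double-and-add from P = (8, 4):
  bit 0 = 0: acc unchanged = O
  bit 1 = 1: acc = O + (3, 0) = (3, 0)

2P = (3, 0)


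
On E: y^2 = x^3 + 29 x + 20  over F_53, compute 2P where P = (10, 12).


Doubling: s = (3 x1^2 + a) / (2 y1)
s = (3*10^2 + 29) / (2*12) mod 53 = 38
x3 = s^2 - 2 x1 mod 53 = 38^2 - 2*10 = 46
y3 = s (x1 - x3) - y1 mod 53 = 38 * (10 - 46) - 12 = 51

2P = (46, 51)


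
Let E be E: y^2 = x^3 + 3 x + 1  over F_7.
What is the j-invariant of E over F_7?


Delta = -16(4 a^3 + 27 b^2) mod 7 = 3
-1728 * (4 a)^3 = -1728 * (4*3)^3 mod 7 = 6
j = 6 * 3^(-1) mod 7 = 2

j = 2 (mod 7)


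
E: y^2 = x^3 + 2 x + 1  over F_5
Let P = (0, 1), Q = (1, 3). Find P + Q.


P != Q, so use the chord formula.
s = (y2 - y1) / (x2 - x1) = (2) / (1) mod 5 = 2
x3 = s^2 - x1 - x2 mod 5 = 2^2 - 0 - 1 = 3
y3 = s (x1 - x3) - y1 mod 5 = 2 * (0 - 3) - 1 = 3

P + Q = (3, 3)


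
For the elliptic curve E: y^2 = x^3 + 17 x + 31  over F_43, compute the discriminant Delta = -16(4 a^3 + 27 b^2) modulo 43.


4 a^3 + 27 b^2 = 4*17^3 + 27*31^2 = 19652 + 25947 = 45599
Delta = -16 * (45599) = -729584
Delta mod 43 = 40

Delta = 40 (mod 43)


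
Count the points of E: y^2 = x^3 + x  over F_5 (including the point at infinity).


For each x in F_5, count y with y^2 = x^3 + 1 x + 0 mod 5:
  x = 0: RHS = 0, y in [0]  -> 1 point(s)
  x = 2: RHS = 0, y in [0]  -> 1 point(s)
  x = 3: RHS = 0, y in [0]  -> 1 point(s)
Affine points: 3. Add the point at infinity: total = 4.

#E(F_5) = 4


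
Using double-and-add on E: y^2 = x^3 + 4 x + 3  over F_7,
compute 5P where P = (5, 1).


k = 5 = 101_2 (binary, LSB first: 101)
Double-and-add from P = (5, 1):
  bit 0 = 1: acc = O + (5, 1) = (5, 1)
  bit 1 = 0: acc unchanged = (5, 1)
  bit 2 = 1: acc = (5, 1) + (5, 1) = (5, 6)

5P = (5, 6)


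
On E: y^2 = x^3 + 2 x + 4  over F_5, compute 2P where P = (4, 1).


Doubling: s = (3 x1^2 + a) / (2 y1)
s = (3*4^2 + 2) / (2*1) mod 5 = 0
x3 = s^2 - 2 x1 mod 5 = 0^2 - 2*4 = 2
y3 = s (x1 - x3) - y1 mod 5 = 0 * (4 - 2) - 1 = 4

2P = (2, 4)


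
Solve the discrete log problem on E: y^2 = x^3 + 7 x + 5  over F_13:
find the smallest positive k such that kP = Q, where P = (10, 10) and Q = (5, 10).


Enumerate multiples of P until we hit Q = (5, 10):
  1P = (10, 10)
  2P = (2, 1)
  3P = (11, 10)
  4P = (5, 3)
  5P = (1, 0)
  6P = (5, 10)
Match found at i = 6.

k = 6


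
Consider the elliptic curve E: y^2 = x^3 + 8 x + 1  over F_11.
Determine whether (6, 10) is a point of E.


Check whether y^2 = x^3 + 8 x + 1 (mod 11) for (x, y) = (6, 10).
LHS: y^2 = 10^2 mod 11 = 1
RHS: x^3 + 8 x + 1 = 6^3 + 8*6 + 1 mod 11 = 1
LHS = RHS

Yes, on the curve


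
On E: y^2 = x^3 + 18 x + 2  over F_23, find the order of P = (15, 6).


Compute successive multiples of P until we hit O:
  1P = (15, 6)
  2P = (6, 2)
  3P = (11, 6)
  4P = (20, 17)
  5P = (14, 10)
  6P = (10, 20)
  7P = (4, 0)
  8P = (10, 3)
  ... (continuing to 14P)
  14P = O

ord(P) = 14


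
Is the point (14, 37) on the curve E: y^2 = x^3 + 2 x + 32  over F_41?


Check whether y^2 = x^3 + 2 x + 32 (mod 41) for (x, y) = (14, 37).
LHS: y^2 = 37^2 mod 41 = 16
RHS: x^3 + 2 x + 32 = 14^3 + 2*14 + 32 mod 41 = 16
LHS = RHS

Yes, on the curve


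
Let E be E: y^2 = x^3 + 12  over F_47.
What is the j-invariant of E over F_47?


Delta = -16(4 a^3 + 27 b^2) mod 47 = 20
-1728 * (4 a)^3 = -1728 * (4*0)^3 mod 47 = 0
j = 0 * 20^(-1) mod 47 = 0

j = 0 (mod 47)


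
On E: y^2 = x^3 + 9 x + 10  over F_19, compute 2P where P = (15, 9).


Doubling: s = (3 x1^2 + a) / (2 y1)
s = (3*15^2 + 9) / (2*9) mod 19 = 0
x3 = s^2 - 2 x1 mod 19 = 0^2 - 2*15 = 8
y3 = s (x1 - x3) - y1 mod 19 = 0 * (15 - 8) - 9 = 10

2P = (8, 10)


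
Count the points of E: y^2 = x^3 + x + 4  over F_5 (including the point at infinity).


For each x in F_5, count y with y^2 = x^3 + 1 x + 4 mod 5:
  x = 0: RHS = 4, y in [2, 3]  -> 2 point(s)
  x = 1: RHS = 1, y in [1, 4]  -> 2 point(s)
  x = 2: RHS = 4, y in [2, 3]  -> 2 point(s)
  x = 3: RHS = 4, y in [2, 3]  -> 2 point(s)
Affine points: 8. Add the point at infinity: total = 9.

#E(F_5) = 9
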